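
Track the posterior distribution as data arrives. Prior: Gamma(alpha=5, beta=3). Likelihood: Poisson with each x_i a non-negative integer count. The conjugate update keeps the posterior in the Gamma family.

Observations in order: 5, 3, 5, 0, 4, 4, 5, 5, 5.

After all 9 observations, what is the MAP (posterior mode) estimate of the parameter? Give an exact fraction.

obs 1: x=5 → posterior Gamma(10, 4)
obs 2: x=3 → posterior Gamma(13, 5)
obs 3: x=5 → posterior Gamma(18, 6)
obs 4: x=0 → posterior Gamma(18, 7)
obs 5: x=4 → posterior Gamma(22, 8)
obs 6: x=4 → posterior Gamma(26, 9)
obs 7: x=5 → posterior Gamma(31, 10)
obs 8: x=5 → posterior Gamma(36, 11)
obs 9: x=5 → posterior Gamma(41, 12)

10/3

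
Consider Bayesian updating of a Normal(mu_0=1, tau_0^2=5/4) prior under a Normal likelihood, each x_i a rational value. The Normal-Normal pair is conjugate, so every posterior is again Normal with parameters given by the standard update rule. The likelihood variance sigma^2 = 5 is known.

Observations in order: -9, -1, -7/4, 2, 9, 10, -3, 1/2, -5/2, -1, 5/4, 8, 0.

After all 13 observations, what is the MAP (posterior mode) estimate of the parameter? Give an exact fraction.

33/34

obs 1: x=-9 → posterior Normal(-1, 1)
obs 2: x=-1 → posterior Normal(-1, 5/6)
obs 3: x=-7/4 → posterior Normal(-31/28, 5/7)
obs 4: x=2 → posterior Normal(-23/32, 5/8)
obs 5: x=9 → posterior Normal(13/36, 5/9)
obs 6: x=10 → posterior Normal(53/40, 1/2)
obs 7: x=-3 → posterior Normal(41/44, 5/11)
obs 8: x=1/2 → posterior Normal(43/48, 5/12)
obs 9: x=-5/2 → posterior Normal(33/52, 5/13)
obs 10: x=-1 → posterior Normal(29/56, 5/14)
obs 11: x=5/4 → posterior Normal(17/30, 1/3)
obs 12: x=8 → posterior Normal(33/32, 5/16)
obs 13: x=0 → posterior Normal(33/34, 5/17)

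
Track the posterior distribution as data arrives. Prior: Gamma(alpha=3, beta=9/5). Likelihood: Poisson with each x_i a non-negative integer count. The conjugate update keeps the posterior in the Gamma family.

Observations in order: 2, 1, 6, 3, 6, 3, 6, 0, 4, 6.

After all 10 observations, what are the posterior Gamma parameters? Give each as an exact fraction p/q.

alpha=40, beta=59/5

obs 1: x=2 → posterior Gamma(5, 14/5)
obs 2: x=1 → posterior Gamma(6, 19/5)
obs 3: x=6 → posterior Gamma(12, 24/5)
obs 4: x=3 → posterior Gamma(15, 29/5)
obs 5: x=6 → posterior Gamma(21, 34/5)
obs 6: x=3 → posterior Gamma(24, 39/5)
obs 7: x=6 → posterior Gamma(30, 44/5)
obs 8: x=0 → posterior Gamma(30, 49/5)
obs 9: x=4 → posterior Gamma(34, 54/5)
obs 10: x=6 → posterior Gamma(40, 59/5)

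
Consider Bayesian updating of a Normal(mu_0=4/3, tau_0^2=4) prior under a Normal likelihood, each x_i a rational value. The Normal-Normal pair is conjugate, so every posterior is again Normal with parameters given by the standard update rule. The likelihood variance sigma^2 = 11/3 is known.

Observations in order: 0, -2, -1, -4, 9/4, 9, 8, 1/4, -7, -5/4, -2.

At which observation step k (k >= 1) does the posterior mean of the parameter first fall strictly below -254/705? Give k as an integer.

obs 1: x=0 → posterior Normal(44/69, 44/23)
obs 2: x=-2 → posterior Normal(-4/15, 44/35)
obs 3: x=-1 → posterior Normal(-64/141, 44/47)
obs 4: x=-4 → posterior Normal(-208/177, 44/59)
obs 5: x=9/4 → posterior Normal(-127/213, 44/71)
obs 6: x=9 → posterior Normal(197/249, 44/83)
obs 7: x=8 → posterior Normal(97/57, 44/95)
obs 8: x=1/4 → posterior Normal(494/321, 44/107)
obs 9: x=-7 → posterior Normal(242/357, 44/119)
obs 10: x=-5/4 → posterior Normal(197/393, 44/131)
obs 11: x=-2 → posterior Normal(125/429, 4/13)

k = 3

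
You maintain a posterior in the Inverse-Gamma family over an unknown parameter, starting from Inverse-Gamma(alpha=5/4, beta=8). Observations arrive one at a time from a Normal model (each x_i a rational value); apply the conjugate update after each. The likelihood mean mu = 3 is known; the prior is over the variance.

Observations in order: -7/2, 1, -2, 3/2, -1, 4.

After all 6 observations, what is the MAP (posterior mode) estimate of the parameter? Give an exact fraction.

71/7

obs 1: x=-7/2 → posterior Inverse-Gamma(7/4, 233/8)
obs 2: x=1 → posterior Inverse-Gamma(9/4, 249/8)
obs 3: x=-2 → posterior Inverse-Gamma(11/4, 349/8)
obs 4: x=3/2 → posterior Inverse-Gamma(13/4, 179/4)
obs 5: x=-1 → posterior Inverse-Gamma(15/4, 211/4)
obs 6: x=4 → posterior Inverse-Gamma(17/4, 213/4)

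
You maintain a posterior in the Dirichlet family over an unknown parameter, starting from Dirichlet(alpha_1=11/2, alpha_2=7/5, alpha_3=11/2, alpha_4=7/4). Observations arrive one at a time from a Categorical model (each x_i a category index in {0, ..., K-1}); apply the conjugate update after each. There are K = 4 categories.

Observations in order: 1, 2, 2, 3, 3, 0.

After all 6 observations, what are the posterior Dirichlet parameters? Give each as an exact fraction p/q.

obs 1: x=1 → posterior Dirichlet(11/2, 12/5, 11/2, 7/4)
obs 2: x=2 → posterior Dirichlet(11/2, 12/5, 13/2, 7/4)
obs 3: x=2 → posterior Dirichlet(11/2, 12/5, 15/2, 7/4)
obs 4: x=3 → posterior Dirichlet(11/2, 12/5, 15/2, 11/4)
obs 5: x=3 → posterior Dirichlet(11/2, 12/5, 15/2, 15/4)
obs 6: x=0 → posterior Dirichlet(13/2, 12/5, 15/2, 15/4)

alpha_1=13/2, alpha_2=12/5, alpha_3=15/2, alpha_4=15/4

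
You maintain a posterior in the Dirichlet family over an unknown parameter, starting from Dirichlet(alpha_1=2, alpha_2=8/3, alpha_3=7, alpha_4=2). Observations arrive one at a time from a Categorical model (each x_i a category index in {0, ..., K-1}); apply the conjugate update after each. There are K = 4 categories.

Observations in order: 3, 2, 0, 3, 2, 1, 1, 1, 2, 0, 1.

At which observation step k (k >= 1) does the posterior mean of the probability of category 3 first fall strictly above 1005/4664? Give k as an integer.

k = 4

obs 1: x=3 → posterior Dirichlet(2, 8/3, 7, 3)
obs 2: x=2 → posterior Dirichlet(2, 8/3, 8, 3)
obs 3: x=0 → posterior Dirichlet(3, 8/3, 8, 3)
obs 4: x=3 → posterior Dirichlet(3, 8/3, 8, 4)
obs 5: x=2 → posterior Dirichlet(3, 8/3, 9, 4)
obs 6: x=1 → posterior Dirichlet(3, 11/3, 9, 4)
obs 7: x=1 → posterior Dirichlet(3, 14/3, 9, 4)
obs 8: x=1 → posterior Dirichlet(3, 17/3, 9, 4)
obs 9: x=2 → posterior Dirichlet(3, 17/3, 10, 4)
obs 10: x=0 → posterior Dirichlet(4, 17/3, 10, 4)
obs 11: x=1 → posterior Dirichlet(4, 20/3, 10, 4)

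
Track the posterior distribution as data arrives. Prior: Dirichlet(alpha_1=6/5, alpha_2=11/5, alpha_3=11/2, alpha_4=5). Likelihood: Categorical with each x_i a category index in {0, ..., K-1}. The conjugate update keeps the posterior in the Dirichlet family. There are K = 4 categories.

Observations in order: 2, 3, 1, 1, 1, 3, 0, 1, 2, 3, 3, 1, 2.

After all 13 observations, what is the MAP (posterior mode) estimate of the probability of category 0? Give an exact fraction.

12/229

obs 1: x=2 → posterior Dirichlet(6/5, 11/5, 13/2, 5)
obs 2: x=3 → posterior Dirichlet(6/5, 11/5, 13/2, 6)
obs 3: x=1 → posterior Dirichlet(6/5, 16/5, 13/2, 6)
obs 4: x=1 → posterior Dirichlet(6/5, 21/5, 13/2, 6)
obs 5: x=1 → posterior Dirichlet(6/5, 26/5, 13/2, 6)
obs 6: x=3 → posterior Dirichlet(6/5, 26/5, 13/2, 7)
obs 7: x=0 → posterior Dirichlet(11/5, 26/5, 13/2, 7)
obs 8: x=1 → posterior Dirichlet(11/5, 31/5, 13/2, 7)
obs 9: x=2 → posterior Dirichlet(11/5, 31/5, 15/2, 7)
obs 10: x=3 → posterior Dirichlet(11/5, 31/5, 15/2, 8)
obs 11: x=3 → posterior Dirichlet(11/5, 31/5, 15/2, 9)
obs 12: x=1 → posterior Dirichlet(11/5, 36/5, 15/2, 9)
obs 13: x=2 → posterior Dirichlet(11/5, 36/5, 17/2, 9)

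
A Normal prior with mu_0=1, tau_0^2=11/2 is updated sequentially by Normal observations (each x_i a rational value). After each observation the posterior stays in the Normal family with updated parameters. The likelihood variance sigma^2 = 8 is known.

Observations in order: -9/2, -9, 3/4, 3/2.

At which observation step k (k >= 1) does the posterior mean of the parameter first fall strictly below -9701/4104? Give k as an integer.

k = 2

obs 1: x=-9/2 → posterior Normal(-67/54, 88/27)
obs 2: x=-9 → posterior Normal(-265/76, 44/19)
obs 3: x=3/4 → posterior Normal(-71/28, 88/49)
obs 4: x=3/2 → posterior Normal(-431/240, 22/15)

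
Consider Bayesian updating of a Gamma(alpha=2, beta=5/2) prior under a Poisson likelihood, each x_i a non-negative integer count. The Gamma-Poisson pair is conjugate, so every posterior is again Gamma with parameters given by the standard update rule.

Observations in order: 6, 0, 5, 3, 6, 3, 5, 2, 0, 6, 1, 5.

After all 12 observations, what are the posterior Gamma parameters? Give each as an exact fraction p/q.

alpha=44, beta=29/2

obs 1: x=6 → posterior Gamma(8, 7/2)
obs 2: x=0 → posterior Gamma(8, 9/2)
obs 3: x=5 → posterior Gamma(13, 11/2)
obs 4: x=3 → posterior Gamma(16, 13/2)
obs 5: x=6 → posterior Gamma(22, 15/2)
obs 6: x=3 → posterior Gamma(25, 17/2)
obs 7: x=5 → posterior Gamma(30, 19/2)
obs 8: x=2 → posterior Gamma(32, 21/2)
obs 9: x=0 → posterior Gamma(32, 23/2)
obs 10: x=6 → posterior Gamma(38, 25/2)
obs 11: x=1 → posterior Gamma(39, 27/2)
obs 12: x=5 → posterior Gamma(44, 29/2)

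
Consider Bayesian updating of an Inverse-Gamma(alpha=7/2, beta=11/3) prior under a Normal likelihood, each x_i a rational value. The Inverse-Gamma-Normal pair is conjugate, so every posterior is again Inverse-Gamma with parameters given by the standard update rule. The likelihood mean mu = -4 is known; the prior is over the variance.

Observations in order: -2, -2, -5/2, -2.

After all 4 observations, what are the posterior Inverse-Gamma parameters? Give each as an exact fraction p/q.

obs 1: x=-2 → posterior Inverse-Gamma(4, 17/3)
obs 2: x=-2 → posterior Inverse-Gamma(9/2, 23/3)
obs 3: x=-5/2 → posterior Inverse-Gamma(5, 211/24)
obs 4: x=-2 → posterior Inverse-Gamma(11/2, 259/24)

alpha=11/2, beta=259/24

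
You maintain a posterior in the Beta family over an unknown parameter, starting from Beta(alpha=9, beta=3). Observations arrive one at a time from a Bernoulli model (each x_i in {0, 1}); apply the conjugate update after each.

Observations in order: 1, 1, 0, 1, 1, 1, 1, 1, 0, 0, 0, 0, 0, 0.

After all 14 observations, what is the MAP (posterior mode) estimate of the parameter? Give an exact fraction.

obs 1: x=1 → posterior Beta(10, 3)
obs 2: x=1 → posterior Beta(11, 3)
obs 3: x=0 → posterior Beta(11, 4)
obs 4: x=1 → posterior Beta(12, 4)
obs 5: x=1 → posterior Beta(13, 4)
obs 6: x=1 → posterior Beta(14, 4)
obs 7: x=1 → posterior Beta(15, 4)
obs 8: x=1 → posterior Beta(16, 4)
obs 9: x=0 → posterior Beta(16, 5)
obs 10: x=0 → posterior Beta(16, 6)
obs 11: x=0 → posterior Beta(16, 7)
obs 12: x=0 → posterior Beta(16, 8)
obs 13: x=0 → posterior Beta(16, 9)
obs 14: x=0 → posterior Beta(16, 10)

5/8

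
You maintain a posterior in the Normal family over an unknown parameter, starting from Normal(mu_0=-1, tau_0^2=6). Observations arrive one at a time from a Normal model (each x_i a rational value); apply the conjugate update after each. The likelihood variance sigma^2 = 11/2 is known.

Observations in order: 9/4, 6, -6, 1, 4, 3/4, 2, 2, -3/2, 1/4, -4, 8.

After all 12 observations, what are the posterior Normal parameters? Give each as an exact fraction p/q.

mu_0=166/155, tau_0^2=66/155

obs 1: x=9/4 → posterior Normal(16/23, 66/23)
obs 2: x=6 → posterior Normal(88/35, 66/35)
obs 3: x=-6 → posterior Normal(16/47, 66/47)
obs 4: x=1 → posterior Normal(28/59, 66/59)
obs 5: x=4 → posterior Normal(76/71, 66/71)
obs 6: x=3/4 → posterior Normal(85/83, 66/83)
obs 7: x=2 → posterior Normal(109/95, 66/95)
obs 8: x=2 → posterior Normal(133/107, 66/107)
obs 9: x=-3/2 → posterior Normal(115/119, 66/119)
obs 10: x=1/4 → posterior Normal(118/131, 66/131)
obs 11: x=-4 → posterior Normal(70/143, 6/13)
obs 12: x=8 → posterior Normal(166/155, 66/155)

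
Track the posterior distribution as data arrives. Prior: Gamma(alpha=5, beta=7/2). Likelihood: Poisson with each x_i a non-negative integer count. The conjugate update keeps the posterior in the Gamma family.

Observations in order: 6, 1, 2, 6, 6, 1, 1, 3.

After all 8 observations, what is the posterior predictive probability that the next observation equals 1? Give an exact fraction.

obs 1: x=6 → posterior Gamma(11, 9/2)
obs 2: x=1 → posterior Gamma(12, 11/2)
obs 3: x=2 → posterior Gamma(14, 13/2)
obs 4: x=6 → posterior Gamma(20, 15/2)
obs 5: x=6 → posterior Gamma(26, 17/2)
obs 6: x=1 → posterior Gamma(27, 19/2)
obs 7: x=1 → posterior Gamma(28, 21/2)
obs 8: x=3 → posterior Gamma(31, 23/2)

101380541376181843672779504412436341434588274/542101086242752217003726400434970855712890625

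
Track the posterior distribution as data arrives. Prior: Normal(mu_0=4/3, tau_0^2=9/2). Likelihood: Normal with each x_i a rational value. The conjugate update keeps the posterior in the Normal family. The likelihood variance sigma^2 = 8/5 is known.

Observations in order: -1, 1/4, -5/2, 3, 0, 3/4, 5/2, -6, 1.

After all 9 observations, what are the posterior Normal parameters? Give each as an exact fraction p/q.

obs 1: x=-1 → posterior Normal(-71/183, 72/61)
obs 2: x=1/4 → posterior Normal(-149/1272, 36/53)
obs 3: x=-5/2 → posterior Normal(-1499/1812, 72/151)
obs 4: x=3 → posterior Normal(121/2352, 18/49)
obs 5: x=0 → posterior Normal(121/2892, 72/241)
obs 6: x=3/4 → posterior Normal(263/1716, 36/143)
obs 7: x=5/2 → posterior Normal(469/993, 72/331)
obs 8: x=-6 → posterior Normal(-341/1128, 9/47)
obs 9: x=1 → posterior Normal(-206/1263, 72/421)

mu_0=-206/1263, tau_0^2=72/421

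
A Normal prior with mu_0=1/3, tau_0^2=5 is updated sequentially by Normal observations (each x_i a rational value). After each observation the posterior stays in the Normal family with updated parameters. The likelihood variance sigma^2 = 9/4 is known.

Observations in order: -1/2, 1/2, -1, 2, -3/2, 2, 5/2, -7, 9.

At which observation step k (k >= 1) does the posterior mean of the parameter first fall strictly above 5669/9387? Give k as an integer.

obs 1: x=-1/2 → posterior Normal(-7/29, 45/29)
obs 2: x=1/2 → posterior Normal(3/49, 45/49)
obs 3: x=-1 → posterior Normal(-17/69, 15/23)
obs 4: x=2 → posterior Normal(23/89, 45/89)
obs 5: x=-3/2 → posterior Normal(-7/109, 45/109)
obs 6: x=2 → posterior Normal(11/43, 15/43)
obs 7: x=5/2 → posterior Normal(83/149, 45/149)
obs 8: x=-7 → posterior Normal(-57/169, 45/169)
obs 9: x=9 → posterior Normal(41/63, 5/21)

k = 9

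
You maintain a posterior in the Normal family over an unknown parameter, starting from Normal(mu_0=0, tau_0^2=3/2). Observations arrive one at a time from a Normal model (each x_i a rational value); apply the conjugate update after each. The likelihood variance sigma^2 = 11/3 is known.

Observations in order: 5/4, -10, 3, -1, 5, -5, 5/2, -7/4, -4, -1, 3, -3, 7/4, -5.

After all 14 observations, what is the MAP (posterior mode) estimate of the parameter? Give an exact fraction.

obs 1: x=5/4 → posterior Normal(45/124, 33/31)
obs 2: x=-10 → posterior Normal(-63/32, 33/40)
obs 3: x=3 → posterior Normal(-207/196, 33/49)
obs 4: x=-1 → posterior Normal(-243/232, 33/58)
obs 5: x=5 → posterior Normal(-63/268, 33/67)
obs 6: x=-5 → posterior Normal(-243/304, 33/76)
obs 7: x=5/2 → posterior Normal(-9/20, 33/85)
obs 8: x=-7/4 → posterior Normal(-27/47, 33/94)
obs 9: x=-4 → posterior Normal(-90/103, 33/103)
obs 10: x=-1 → posterior Normal(-99/112, 33/112)
obs 11: x=3 → posterior Normal(-72/121, 3/11)
obs 12: x=-3 → posterior Normal(-99/130, 33/130)
obs 13: x=7/4 → posterior Normal(-333/556, 33/139)
obs 14: x=-5 → posterior Normal(-513/592, 33/148)

-513/592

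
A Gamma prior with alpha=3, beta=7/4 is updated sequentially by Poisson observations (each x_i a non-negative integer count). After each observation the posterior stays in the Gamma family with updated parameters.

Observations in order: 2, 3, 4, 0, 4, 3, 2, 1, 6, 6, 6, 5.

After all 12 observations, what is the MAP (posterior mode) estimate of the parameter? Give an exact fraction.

obs 1: x=2 → posterior Gamma(5, 11/4)
obs 2: x=3 → posterior Gamma(8, 15/4)
obs 3: x=4 → posterior Gamma(12, 19/4)
obs 4: x=0 → posterior Gamma(12, 23/4)
obs 5: x=4 → posterior Gamma(16, 27/4)
obs 6: x=3 → posterior Gamma(19, 31/4)
obs 7: x=2 → posterior Gamma(21, 35/4)
obs 8: x=1 → posterior Gamma(22, 39/4)
obs 9: x=6 → posterior Gamma(28, 43/4)
obs 10: x=6 → posterior Gamma(34, 47/4)
obs 11: x=6 → posterior Gamma(40, 51/4)
obs 12: x=5 → posterior Gamma(45, 55/4)

16/5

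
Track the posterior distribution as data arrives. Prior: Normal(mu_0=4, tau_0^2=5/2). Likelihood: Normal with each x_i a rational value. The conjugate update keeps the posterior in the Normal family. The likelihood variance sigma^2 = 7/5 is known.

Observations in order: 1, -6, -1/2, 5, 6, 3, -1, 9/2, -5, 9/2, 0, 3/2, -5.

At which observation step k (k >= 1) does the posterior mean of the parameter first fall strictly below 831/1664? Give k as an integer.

k = 2

obs 1: x=1 → posterior Normal(27/13, 35/39)
obs 2: x=-6 → posterior Normal(-69/64, 35/64)
obs 3: x=-1/2 → posterior Normal(-163/178, 35/89)
obs 4: x=5 → posterior Normal(29/76, 35/114)
obs 5: x=6 → posterior Normal(387/278, 35/139)
obs 6: x=3 → posterior Normal(537/328, 35/164)
obs 7: x=-1 → posterior Normal(487/378, 5/27)
obs 8: x=9/2 → posterior Normal(178/107, 35/214)
obs 9: x=-5 → posterior Normal(231/239, 35/239)
obs 10: x=9/2 → posterior Normal(229/176, 35/264)
obs 11: x=0 → posterior Normal(687/578, 35/289)
obs 12: x=3/2 → posterior Normal(381/314, 35/314)
obs 13: x=-5 → posterior Normal(256/339, 35/339)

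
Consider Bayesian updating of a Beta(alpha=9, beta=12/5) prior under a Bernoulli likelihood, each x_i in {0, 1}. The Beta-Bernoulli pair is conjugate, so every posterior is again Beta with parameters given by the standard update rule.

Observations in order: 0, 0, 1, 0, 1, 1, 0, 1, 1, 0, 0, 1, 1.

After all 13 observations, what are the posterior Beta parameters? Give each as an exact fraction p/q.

obs 1: x=0 → posterior Beta(9, 17/5)
obs 2: x=0 → posterior Beta(9, 22/5)
obs 3: x=1 → posterior Beta(10, 22/5)
obs 4: x=0 → posterior Beta(10, 27/5)
obs 5: x=1 → posterior Beta(11, 27/5)
obs 6: x=1 → posterior Beta(12, 27/5)
obs 7: x=0 → posterior Beta(12, 32/5)
obs 8: x=1 → posterior Beta(13, 32/5)
obs 9: x=1 → posterior Beta(14, 32/5)
obs 10: x=0 → posterior Beta(14, 37/5)
obs 11: x=0 → posterior Beta(14, 42/5)
obs 12: x=1 → posterior Beta(15, 42/5)
obs 13: x=1 → posterior Beta(16, 42/5)

alpha=16, beta=42/5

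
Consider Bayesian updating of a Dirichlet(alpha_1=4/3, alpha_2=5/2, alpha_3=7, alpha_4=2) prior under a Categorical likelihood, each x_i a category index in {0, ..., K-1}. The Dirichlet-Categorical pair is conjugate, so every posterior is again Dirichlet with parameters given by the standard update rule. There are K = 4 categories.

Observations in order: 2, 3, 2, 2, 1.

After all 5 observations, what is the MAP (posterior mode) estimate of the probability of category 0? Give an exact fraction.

obs 1: x=2 → posterior Dirichlet(4/3, 5/2, 8, 2)
obs 2: x=3 → posterior Dirichlet(4/3, 5/2, 8, 3)
obs 3: x=2 → posterior Dirichlet(4/3, 5/2, 9, 3)
obs 4: x=2 → posterior Dirichlet(4/3, 5/2, 10, 3)
obs 5: x=1 → posterior Dirichlet(4/3, 7/2, 10, 3)

2/83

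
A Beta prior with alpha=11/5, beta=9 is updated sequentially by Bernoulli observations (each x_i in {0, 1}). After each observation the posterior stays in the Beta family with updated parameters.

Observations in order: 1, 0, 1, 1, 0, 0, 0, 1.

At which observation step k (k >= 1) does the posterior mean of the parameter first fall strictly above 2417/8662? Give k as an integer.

obs 1: x=1 → posterior Beta(16/5, 9)
obs 2: x=0 → posterior Beta(16/5, 10)
obs 3: x=1 → posterior Beta(21/5, 10)
obs 4: x=1 → posterior Beta(26/5, 10)
obs 5: x=0 → posterior Beta(26/5, 11)
obs 6: x=0 → posterior Beta(26/5, 12)
obs 7: x=0 → posterior Beta(26/5, 13)
obs 8: x=1 → posterior Beta(31/5, 13)

k = 3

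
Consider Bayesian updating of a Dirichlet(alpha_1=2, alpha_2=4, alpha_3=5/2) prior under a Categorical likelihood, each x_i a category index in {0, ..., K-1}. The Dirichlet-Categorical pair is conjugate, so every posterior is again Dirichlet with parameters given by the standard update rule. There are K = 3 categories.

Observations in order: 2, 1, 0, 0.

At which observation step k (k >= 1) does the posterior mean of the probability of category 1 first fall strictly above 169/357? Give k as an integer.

k = 2

obs 1: x=2 → posterior Dirichlet(2, 4, 7/2)
obs 2: x=1 → posterior Dirichlet(2, 5, 7/2)
obs 3: x=0 → posterior Dirichlet(3, 5, 7/2)
obs 4: x=0 → posterior Dirichlet(4, 5, 7/2)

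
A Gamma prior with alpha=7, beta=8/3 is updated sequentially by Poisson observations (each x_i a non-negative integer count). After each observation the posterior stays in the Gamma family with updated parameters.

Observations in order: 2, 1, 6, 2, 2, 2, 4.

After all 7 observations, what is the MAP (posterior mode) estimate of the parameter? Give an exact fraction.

75/29

obs 1: x=2 → posterior Gamma(9, 11/3)
obs 2: x=1 → posterior Gamma(10, 14/3)
obs 3: x=6 → posterior Gamma(16, 17/3)
obs 4: x=2 → posterior Gamma(18, 20/3)
obs 5: x=2 → posterior Gamma(20, 23/3)
obs 6: x=2 → posterior Gamma(22, 26/3)
obs 7: x=4 → posterior Gamma(26, 29/3)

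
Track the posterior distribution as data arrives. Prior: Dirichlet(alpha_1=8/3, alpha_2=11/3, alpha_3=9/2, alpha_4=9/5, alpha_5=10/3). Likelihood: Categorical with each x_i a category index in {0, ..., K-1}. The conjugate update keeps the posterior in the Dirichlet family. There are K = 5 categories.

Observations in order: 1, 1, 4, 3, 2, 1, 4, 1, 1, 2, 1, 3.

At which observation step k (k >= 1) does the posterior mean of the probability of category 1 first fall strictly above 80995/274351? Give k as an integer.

k = 2

obs 1: x=1 → posterior Dirichlet(8/3, 14/3, 9/2, 9/5, 10/3)
obs 2: x=1 → posterior Dirichlet(8/3, 17/3, 9/2, 9/5, 10/3)
obs 3: x=4 → posterior Dirichlet(8/3, 17/3, 9/2, 9/5, 13/3)
obs 4: x=3 → posterior Dirichlet(8/3, 17/3, 9/2, 14/5, 13/3)
obs 5: x=2 → posterior Dirichlet(8/3, 17/3, 11/2, 14/5, 13/3)
obs 6: x=1 → posterior Dirichlet(8/3, 20/3, 11/2, 14/5, 13/3)
obs 7: x=4 → posterior Dirichlet(8/3, 20/3, 11/2, 14/5, 16/3)
obs 8: x=1 → posterior Dirichlet(8/3, 23/3, 11/2, 14/5, 16/3)
obs 9: x=1 → posterior Dirichlet(8/3, 26/3, 11/2, 14/5, 16/3)
obs 10: x=2 → posterior Dirichlet(8/3, 26/3, 13/2, 14/5, 16/3)
obs 11: x=1 → posterior Dirichlet(8/3, 29/3, 13/2, 14/5, 16/3)
obs 12: x=3 → posterior Dirichlet(8/3, 29/3, 13/2, 19/5, 16/3)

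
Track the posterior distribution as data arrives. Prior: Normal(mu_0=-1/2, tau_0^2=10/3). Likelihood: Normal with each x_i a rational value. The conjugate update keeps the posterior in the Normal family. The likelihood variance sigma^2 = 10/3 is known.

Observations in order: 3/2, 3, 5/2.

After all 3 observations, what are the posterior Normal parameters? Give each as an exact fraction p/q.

mu_0=13/8, tau_0^2=5/6

obs 1: x=3/2 → posterior Normal(1/2, 5/3)
obs 2: x=3 → posterior Normal(4/3, 10/9)
obs 3: x=5/2 → posterior Normal(13/8, 5/6)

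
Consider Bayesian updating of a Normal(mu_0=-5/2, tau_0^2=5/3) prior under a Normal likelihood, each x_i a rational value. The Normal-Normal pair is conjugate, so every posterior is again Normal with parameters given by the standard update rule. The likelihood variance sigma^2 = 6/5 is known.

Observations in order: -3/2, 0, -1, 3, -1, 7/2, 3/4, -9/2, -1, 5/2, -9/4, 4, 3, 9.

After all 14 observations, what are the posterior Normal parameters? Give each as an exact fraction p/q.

mu_0=635/736, tau_0^2=15/184

obs 1: x=-3/2 → posterior Normal(-165/86, 30/43)
obs 2: x=0 → posterior Normal(-165/136, 15/34)
obs 3: x=-1 → posterior Normal(-215/186, 10/31)
obs 4: x=3 → posterior Normal(-65/236, 15/59)
obs 5: x=-1 → posterior Normal(-115/286, 30/143)
obs 6: x=7/2 → posterior Normal(5/28, 5/28)
obs 7: x=3/4 → posterior Normal(195/772, 30/193)
obs 8: x=-9/2 → posterior Normal(-255/872, 15/109)
obs 9: x=-1 → posterior Normal(-355/972, 10/81)
obs 10: x=5/2 → posterior Normal(-105/1072, 15/134)
obs 11: x=-9/4 → posterior Normal(-165/586, 30/293)
obs 12: x=4 → posterior Normal(35/636, 5/53)
obs 13: x=3 → posterior Normal(185/686, 30/343)
obs 14: x=9 → posterior Normal(635/736, 15/184)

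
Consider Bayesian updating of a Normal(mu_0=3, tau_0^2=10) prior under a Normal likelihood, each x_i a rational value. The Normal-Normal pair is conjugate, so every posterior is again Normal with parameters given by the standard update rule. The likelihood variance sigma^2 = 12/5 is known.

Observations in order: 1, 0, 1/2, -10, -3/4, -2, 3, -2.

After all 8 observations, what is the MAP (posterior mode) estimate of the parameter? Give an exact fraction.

obs 1: x=1 → posterior Normal(43/31, 60/31)
obs 2: x=0 → posterior Normal(43/56, 15/14)
obs 3: x=1/2 → posterior Normal(37/54, 20/27)
obs 4: x=-10 → posterior Normal(-389/212, 30/53)
obs 5: x=-3/4 → posterior Normal(-853/524, 60/131)
obs 6: x=-2 → posterior Normal(-27/16, 5/13)
obs 7: x=3 → posterior Normal(-753/724, 60/181)
obs 8: x=-2 → posterior Normal(-953/824, 30/103)

-953/824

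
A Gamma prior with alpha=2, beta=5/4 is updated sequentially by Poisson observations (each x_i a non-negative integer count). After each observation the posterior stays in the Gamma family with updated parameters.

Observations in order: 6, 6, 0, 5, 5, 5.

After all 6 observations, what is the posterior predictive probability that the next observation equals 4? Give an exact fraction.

obs 1: x=6 → posterior Gamma(8, 9/4)
obs 2: x=6 → posterior Gamma(14, 13/4)
obs 3: x=0 → posterior Gamma(14, 17/4)
obs 4: x=5 → posterior Gamma(19, 21/4)
obs 5: x=5 → posterior Gamma(24, 25/4)
obs 6: x=5 → posterior Gamma(29, 29/4)

23637502481325351014103895706042199016536459581440/129110040087761027839616029934664535539337183380513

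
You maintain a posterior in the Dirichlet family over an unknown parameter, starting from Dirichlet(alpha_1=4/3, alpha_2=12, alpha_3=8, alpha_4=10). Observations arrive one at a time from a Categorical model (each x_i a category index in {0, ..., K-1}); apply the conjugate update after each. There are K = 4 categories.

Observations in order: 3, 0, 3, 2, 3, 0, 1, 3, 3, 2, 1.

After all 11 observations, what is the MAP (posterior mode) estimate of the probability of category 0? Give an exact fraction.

obs 1: x=3 → posterior Dirichlet(4/3, 12, 8, 11)
obs 2: x=0 → posterior Dirichlet(7/3, 12, 8, 11)
obs 3: x=3 → posterior Dirichlet(7/3, 12, 8, 12)
obs 4: x=2 → posterior Dirichlet(7/3, 12, 9, 12)
obs 5: x=3 → posterior Dirichlet(7/3, 12, 9, 13)
obs 6: x=0 → posterior Dirichlet(10/3, 12, 9, 13)
obs 7: x=1 → posterior Dirichlet(10/3, 13, 9, 13)
obs 8: x=3 → posterior Dirichlet(10/3, 13, 9, 14)
obs 9: x=3 → posterior Dirichlet(10/3, 13, 9, 15)
obs 10: x=2 → posterior Dirichlet(10/3, 13, 10, 15)
obs 11: x=1 → posterior Dirichlet(10/3, 14, 10, 15)

7/115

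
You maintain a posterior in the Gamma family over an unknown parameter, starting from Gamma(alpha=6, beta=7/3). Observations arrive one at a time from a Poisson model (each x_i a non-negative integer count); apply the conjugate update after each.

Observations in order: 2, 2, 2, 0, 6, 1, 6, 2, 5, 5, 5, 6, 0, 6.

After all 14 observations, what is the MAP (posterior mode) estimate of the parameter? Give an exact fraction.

159/49

obs 1: x=2 → posterior Gamma(8, 10/3)
obs 2: x=2 → posterior Gamma(10, 13/3)
obs 3: x=2 → posterior Gamma(12, 16/3)
obs 4: x=0 → posterior Gamma(12, 19/3)
obs 5: x=6 → posterior Gamma(18, 22/3)
obs 6: x=1 → posterior Gamma(19, 25/3)
obs 7: x=6 → posterior Gamma(25, 28/3)
obs 8: x=2 → posterior Gamma(27, 31/3)
obs 9: x=5 → posterior Gamma(32, 34/3)
obs 10: x=5 → posterior Gamma(37, 37/3)
obs 11: x=5 → posterior Gamma(42, 40/3)
obs 12: x=6 → posterior Gamma(48, 43/3)
obs 13: x=0 → posterior Gamma(48, 46/3)
obs 14: x=6 → posterior Gamma(54, 49/3)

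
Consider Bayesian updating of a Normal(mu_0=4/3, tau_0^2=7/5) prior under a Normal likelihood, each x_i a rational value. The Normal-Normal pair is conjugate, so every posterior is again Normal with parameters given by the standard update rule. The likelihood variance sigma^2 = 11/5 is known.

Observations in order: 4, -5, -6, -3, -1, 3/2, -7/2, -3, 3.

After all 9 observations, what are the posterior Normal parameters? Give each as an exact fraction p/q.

mu_0=-229/222, tau_0^2=77/370

obs 1: x=4 → posterior Normal(64/27, 77/90)
obs 2: x=-5 → posterior Normal(23/75, 77/125)
obs 3: x=-6 → posterior Normal(-103/96, 77/160)
obs 4: x=-3 → posterior Normal(-166/117, 77/195)
obs 5: x=-1 → posterior Normal(-187/138, 77/230)
obs 6: x=3/2 → posterior Normal(-311/318, 77/265)
obs 7: x=-7/2 → posterior Normal(-229/180, 77/300)
obs 8: x=-3 → posterior Normal(-292/201, 77/335)
obs 9: x=3 → posterior Normal(-229/222, 77/370)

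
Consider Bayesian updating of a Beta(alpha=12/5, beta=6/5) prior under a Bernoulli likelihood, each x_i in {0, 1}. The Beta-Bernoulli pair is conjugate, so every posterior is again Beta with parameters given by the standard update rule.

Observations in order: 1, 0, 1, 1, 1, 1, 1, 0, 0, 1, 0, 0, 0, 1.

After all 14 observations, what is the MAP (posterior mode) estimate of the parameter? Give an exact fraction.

obs 1: x=1 → posterior Beta(17/5, 6/5)
obs 2: x=0 → posterior Beta(17/5, 11/5)
obs 3: x=1 → posterior Beta(22/5, 11/5)
obs 4: x=1 → posterior Beta(27/5, 11/5)
obs 5: x=1 → posterior Beta(32/5, 11/5)
obs 6: x=1 → posterior Beta(37/5, 11/5)
obs 7: x=1 → posterior Beta(42/5, 11/5)
obs 8: x=0 → posterior Beta(42/5, 16/5)
obs 9: x=0 → posterior Beta(42/5, 21/5)
obs 10: x=1 → posterior Beta(47/5, 21/5)
obs 11: x=0 → posterior Beta(47/5, 26/5)
obs 12: x=0 → posterior Beta(47/5, 31/5)
obs 13: x=0 → posterior Beta(47/5, 36/5)
obs 14: x=1 → posterior Beta(52/5, 36/5)

47/78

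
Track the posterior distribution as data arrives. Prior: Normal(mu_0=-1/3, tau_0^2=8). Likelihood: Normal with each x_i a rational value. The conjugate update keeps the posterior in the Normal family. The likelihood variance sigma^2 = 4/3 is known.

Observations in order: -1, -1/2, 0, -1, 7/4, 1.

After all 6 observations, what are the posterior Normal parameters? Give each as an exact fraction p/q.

obs 1: x=-1 → posterior Normal(-19/21, 8/7)
obs 2: x=-1/2 → posterior Normal(-28/39, 8/13)
obs 3: x=0 → posterior Normal(-28/57, 8/19)
obs 4: x=-1 → posterior Normal(-46/75, 8/25)
obs 5: x=7/4 → posterior Normal(-29/186, 8/31)
obs 6: x=1 → posterior Normal(7/222, 8/37)

mu_0=7/222, tau_0^2=8/37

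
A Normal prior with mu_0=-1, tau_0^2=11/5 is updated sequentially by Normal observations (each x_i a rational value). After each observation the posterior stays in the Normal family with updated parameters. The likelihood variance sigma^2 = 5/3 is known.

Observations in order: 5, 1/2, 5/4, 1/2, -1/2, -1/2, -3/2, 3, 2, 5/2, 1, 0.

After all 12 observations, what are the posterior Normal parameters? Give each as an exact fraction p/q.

obs 1: x=5 → posterior Normal(70/29, 55/58)
obs 2: x=1/2 → posterior Normal(313/182, 55/91)
obs 3: x=5/4 → posterior Normal(791/496, 55/124)
obs 4: x=1/2 → posterior Normal(857/628, 55/157)
obs 5: x=-1/2 → posterior Normal(791/760, 11/38)
obs 6: x=-1/2 → posterior Normal(725/892, 55/223)
obs 7: x=-3/2 → posterior Normal(527/1024, 55/256)
obs 8: x=3 → posterior Normal(923/1156, 55/289)
obs 9: x=2 → posterior Normal(1187/1288, 55/322)
obs 10: x=5/2 → posterior Normal(1517/1420, 11/71)
obs 11: x=1 → posterior Normal(17/16, 55/388)
obs 12: x=0 → posterior Normal(1649/1684, 55/421)

mu_0=1649/1684, tau_0^2=55/421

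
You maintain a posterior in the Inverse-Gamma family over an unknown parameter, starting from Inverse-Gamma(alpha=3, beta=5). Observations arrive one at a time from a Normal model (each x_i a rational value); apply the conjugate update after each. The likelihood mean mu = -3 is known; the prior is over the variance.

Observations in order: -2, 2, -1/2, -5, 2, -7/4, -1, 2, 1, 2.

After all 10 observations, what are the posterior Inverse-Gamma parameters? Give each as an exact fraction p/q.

obs 1: x=-2 → posterior Inverse-Gamma(7/2, 11/2)
obs 2: x=2 → posterior Inverse-Gamma(4, 18)
obs 3: x=-1/2 → posterior Inverse-Gamma(9/2, 169/8)
obs 4: x=-5 → posterior Inverse-Gamma(5, 185/8)
obs 5: x=2 → posterior Inverse-Gamma(11/2, 285/8)
obs 6: x=-7/4 → posterior Inverse-Gamma(6, 1165/32)
obs 7: x=-1 → posterior Inverse-Gamma(13/2, 1229/32)
obs 8: x=2 → posterior Inverse-Gamma(7, 1629/32)
obs 9: x=1 → posterior Inverse-Gamma(15/2, 1885/32)
obs 10: x=2 → posterior Inverse-Gamma(8, 2285/32)

alpha=8, beta=2285/32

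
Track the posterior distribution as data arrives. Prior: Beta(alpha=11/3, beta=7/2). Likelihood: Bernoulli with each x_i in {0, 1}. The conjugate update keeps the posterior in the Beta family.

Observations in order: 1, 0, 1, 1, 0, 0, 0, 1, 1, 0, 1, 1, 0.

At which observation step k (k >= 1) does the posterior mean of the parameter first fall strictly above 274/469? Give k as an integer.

obs 1: x=1 → posterior Beta(14/3, 7/2)
obs 2: x=0 → posterior Beta(14/3, 9/2)
obs 3: x=1 → posterior Beta(17/3, 9/2)
obs 4: x=1 → posterior Beta(20/3, 9/2)
obs 5: x=0 → posterior Beta(20/3, 11/2)
obs 6: x=0 → posterior Beta(20/3, 13/2)
obs 7: x=0 → posterior Beta(20/3, 15/2)
obs 8: x=1 → posterior Beta(23/3, 15/2)
obs 9: x=1 → posterior Beta(26/3, 15/2)
obs 10: x=0 → posterior Beta(26/3, 17/2)
obs 11: x=1 → posterior Beta(29/3, 17/2)
obs 12: x=1 → posterior Beta(32/3, 17/2)
obs 13: x=0 → posterior Beta(32/3, 19/2)

k = 4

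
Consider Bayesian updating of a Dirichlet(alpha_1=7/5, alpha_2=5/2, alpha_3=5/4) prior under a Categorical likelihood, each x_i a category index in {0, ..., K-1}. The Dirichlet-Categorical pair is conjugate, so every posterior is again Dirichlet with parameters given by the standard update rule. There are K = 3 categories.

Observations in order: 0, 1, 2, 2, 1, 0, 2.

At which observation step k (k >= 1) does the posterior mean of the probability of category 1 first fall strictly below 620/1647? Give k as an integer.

obs 1: x=0 → posterior Dirichlet(12/5, 5/2, 5/4)
obs 2: x=1 → posterior Dirichlet(12/5, 7/2, 5/4)
obs 3: x=2 → posterior Dirichlet(12/5, 7/2, 9/4)
obs 4: x=2 → posterior Dirichlet(12/5, 7/2, 13/4)
obs 5: x=1 → posterior Dirichlet(12/5, 9/2, 13/4)
obs 6: x=0 → posterior Dirichlet(17/5, 9/2, 13/4)
obs 7: x=2 → posterior Dirichlet(17/5, 9/2, 17/4)

k = 7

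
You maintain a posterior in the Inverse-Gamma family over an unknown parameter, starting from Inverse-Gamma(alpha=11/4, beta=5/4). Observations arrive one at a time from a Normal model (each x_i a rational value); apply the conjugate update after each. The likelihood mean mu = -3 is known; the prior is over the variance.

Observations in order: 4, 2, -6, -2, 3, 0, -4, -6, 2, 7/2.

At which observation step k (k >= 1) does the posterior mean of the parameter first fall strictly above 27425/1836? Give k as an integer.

k = 10

obs 1: x=4 → posterior Inverse-Gamma(13/4, 103/4)
obs 2: x=2 → posterior Inverse-Gamma(15/4, 153/4)
obs 3: x=-6 → posterior Inverse-Gamma(17/4, 171/4)
obs 4: x=-2 → posterior Inverse-Gamma(19/4, 173/4)
obs 5: x=3 → posterior Inverse-Gamma(21/4, 245/4)
obs 6: x=0 → posterior Inverse-Gamma(23/4, 263/4)
obs 7: x=-4 → posterior Inverse-Gamma(25/4, 265/4)
obs 8: x=-6 → posterior Inverse-Gamma(27/4, 283/4)
obs 9: x=2 → posterior Inverse-Gamma(29/4, 333/4)
obs 10: x=7/2 → posterior Inverse-Gamma(31/4, 835/8)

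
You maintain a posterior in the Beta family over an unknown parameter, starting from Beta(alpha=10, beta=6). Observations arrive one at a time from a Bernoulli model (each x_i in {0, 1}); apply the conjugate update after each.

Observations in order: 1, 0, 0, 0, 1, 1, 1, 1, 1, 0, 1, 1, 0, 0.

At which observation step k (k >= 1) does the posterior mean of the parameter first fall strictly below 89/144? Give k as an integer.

obs 1: x=1 → posterior Beta(11, 6)
obs 2: x=0 → posterior Beta(11, 7)
obs 3: x=0 → posterior Beta(11, 8)
obs 4: x=0 → posterior Beta(11, 9)
obs 5: x=1 → posterior Beta(12, 9)
obs 6: x=1 → posterior Beta(13, 9)
obs 7: x=1 → posterior Beta(14, 9)
obs 8: x=1 → posterior Beta(15, 9)
obs 9: x=1 → posterior Beta(16, 9)
obs 10: x=0 → posterior Beta(16, 10)
obs 11: x=1 → posterior Beta(17, 10)
obs 12: x=1 → posterior Beta(18, 10)
obs 13: x=0 → posterior Beta(18, 11)
obs 14: x=0 → posterior Beta(18, 12)

k = 2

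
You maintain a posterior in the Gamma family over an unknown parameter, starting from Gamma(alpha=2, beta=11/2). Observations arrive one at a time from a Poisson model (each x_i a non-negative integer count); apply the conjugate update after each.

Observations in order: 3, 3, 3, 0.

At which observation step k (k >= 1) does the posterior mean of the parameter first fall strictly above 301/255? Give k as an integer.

k = 3

obs 1: x=3 → posterior Gamma(5, 13/2)
obs 2: x=3 → posterior Gamma(8, 15/2)
obs 3: x=3 → posterior Gamma(11, 17/2)
obs 4: x=0 → posterior Gamma(11, 19/2)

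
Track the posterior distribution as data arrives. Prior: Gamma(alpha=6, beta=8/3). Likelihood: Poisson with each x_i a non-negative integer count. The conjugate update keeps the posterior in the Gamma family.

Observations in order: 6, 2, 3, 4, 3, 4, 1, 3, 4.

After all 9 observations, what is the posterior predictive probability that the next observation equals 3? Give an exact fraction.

115647524144753427461862637932909958180971443653106689453125/537955900989996991030214626428061889557743684415208032305152

obs 1: x=6 → posterior Gamma(12, 11/3)
obs 2: x=2 → posterior Gamma(14, 14/3)
obs 3: x=3 → posterior Gamma(17, 17/3)
obs 4: x=4 → posterior Gamma(21, 20/3)
obs 5: x=3 → posterior Gamma(24, 23/3)
obs 6: x=4 → posterior Gamma(28, 26/3)
obs 7: x=1 → posterior Gamma(29, 29/3)
obs 8: x=3 → posterior Gamma(32, 32/3)
obs 9: x=4 → posterior Gamma(36, 35/3)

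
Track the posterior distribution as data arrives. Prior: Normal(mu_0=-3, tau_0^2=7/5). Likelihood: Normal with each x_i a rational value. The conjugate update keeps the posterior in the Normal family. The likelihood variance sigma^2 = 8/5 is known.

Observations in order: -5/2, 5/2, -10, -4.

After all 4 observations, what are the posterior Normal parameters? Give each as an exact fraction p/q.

obs 1: x=-5/2 → posterior Normal(-83/30, 56/75)
obs 2: x=5/2 → posterior Normal(-12/11, 28/55)
obs 3: x=-10 → posterior Normal(-94/29, 56/145)
obs 4: x=-4 → posterior Normal(-61/18, 14/45)

mu_0=-61/18, tau_0^2=14/45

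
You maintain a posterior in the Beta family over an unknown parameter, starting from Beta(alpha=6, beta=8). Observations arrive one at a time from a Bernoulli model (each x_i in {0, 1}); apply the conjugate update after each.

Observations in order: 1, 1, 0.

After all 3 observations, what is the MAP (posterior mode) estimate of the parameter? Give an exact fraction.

7/15

obs 1: x=1 → posterior Beta(7, 8)
obs 2: x=1 → posterior Beta(8, 8)
obs 3: x=0 → posterior Beta(8, 9)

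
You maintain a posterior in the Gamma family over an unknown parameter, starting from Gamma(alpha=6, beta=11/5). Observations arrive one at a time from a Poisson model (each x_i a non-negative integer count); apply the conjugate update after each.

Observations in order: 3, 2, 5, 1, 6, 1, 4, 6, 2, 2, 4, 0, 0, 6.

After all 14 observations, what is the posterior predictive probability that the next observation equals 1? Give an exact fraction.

607256490342649221167767082843574821283112603231354586133001741515986490400782311372621625615/3857483954687555743103509818602948660783030093012079459664412373485124719063749133731025125376

obs 1: x=3 → posterior Gamma(9, 16/5)
obs 2: x=2 → posterior Gamma(11, 21/5)
obs 3: x=5 → posterior Gamma(16, 26/5)
obs 4: x=1 → posterior Gamma(17, 31/5)
obs 5: x=6 → posterior Gamma(23, 36/5)
obs 6: x=1 → posterior Gamma(24, 41/5)
obs 7: x=4 → posterior Gamma(28, 46/5)
obs 8: x=6 → posterior Gamma(34, 51/5)
obs 9: x=2 → posterior Gamma(36, 56/5)
obs 10: x=2 → posterior Gamma(38, 61/5)
obs 11: x=4 → posterior Gamma(42, 66/5)
obs 12: x=0 → posterior Gamma(42, 71/5)
obs 13: x=0 → posterior Gamma(42, 76/5)
obs 14: x=6 → posterior Gamma(48, 81/5)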